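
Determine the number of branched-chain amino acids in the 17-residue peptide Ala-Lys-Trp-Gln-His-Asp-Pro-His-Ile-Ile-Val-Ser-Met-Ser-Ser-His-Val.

The BCAAs are Val, Leu, and Ile — aliphatic side chains with a branch point.
Matching residues: Ile9, Ile10, Val11, Val17.

4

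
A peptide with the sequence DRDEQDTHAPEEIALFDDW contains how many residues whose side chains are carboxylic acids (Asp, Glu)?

Matching residues: D1, D3, E4, D6, E11, E12, D17, D18.

8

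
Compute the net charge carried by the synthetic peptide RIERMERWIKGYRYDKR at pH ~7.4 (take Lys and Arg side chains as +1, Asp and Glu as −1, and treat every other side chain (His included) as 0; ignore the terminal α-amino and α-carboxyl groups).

Positive (K, R): R1, R4, R7, K10, R13, K16, R17 → +7.
Negative (D, E): E3, E6, D15 → −3.
Net charge = (+7) + (−3) = +4.

+4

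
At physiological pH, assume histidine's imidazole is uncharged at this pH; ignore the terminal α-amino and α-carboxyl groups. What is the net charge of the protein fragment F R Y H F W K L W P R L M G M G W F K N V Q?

+4

At pH ~7.4 the Lys and Arg side chains are protonated (+1), the Asp and Glu side chains are deprotonated (−1), and with His taken as neutral all other side chains carry no charge.
Positive (K, R): R2, K7, R11, K19 → +4.
Negative (D, E): none → −0.
Net charge = (+4) + (−0) = +4.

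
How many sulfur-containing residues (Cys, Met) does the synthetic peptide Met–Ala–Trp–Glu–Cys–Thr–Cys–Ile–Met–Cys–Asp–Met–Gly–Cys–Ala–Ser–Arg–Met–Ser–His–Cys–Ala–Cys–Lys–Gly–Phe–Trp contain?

10

Matching residues: Met1, Cys5, Cys7, Met9, Cys10, Met12, Cys14, Met18, Cys21, Cys23.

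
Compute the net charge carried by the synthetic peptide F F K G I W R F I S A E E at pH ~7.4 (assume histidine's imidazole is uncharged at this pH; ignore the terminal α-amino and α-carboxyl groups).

0

At pH ~7.4 the Lys and Arg side chains are protonated (+1), the Asp and Glu side chains are deprotonated (−1), and with His taken as neutral all other side chains carry no charge.
Positive (K, R): K3, R7 → +2.
Negative (D, E): E12, E13 → −2.
Net charge = (+2) + (−2) = 0.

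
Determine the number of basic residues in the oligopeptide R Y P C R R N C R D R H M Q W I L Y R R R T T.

9

The basic amino acids are Lys (K), Arg (R), and His (H).
Matching residues: R1, R5, R6, R9, R11, H12, R19, R20, R21.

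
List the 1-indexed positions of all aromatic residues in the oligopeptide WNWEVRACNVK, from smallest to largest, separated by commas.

F, W, and Y each carry an aromatic ring on the side chain.
Matching residues: W1, W3.

1, 3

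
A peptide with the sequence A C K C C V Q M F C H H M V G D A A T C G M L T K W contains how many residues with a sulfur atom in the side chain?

8

Only Cys (C) and Met (M) have a sulfur atom in the side chain.
Matching residues: C2, C4, C5, M8, C10, M13, C20, M22.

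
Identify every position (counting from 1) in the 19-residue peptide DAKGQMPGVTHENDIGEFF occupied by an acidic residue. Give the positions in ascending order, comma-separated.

Matching residues: D1, E12, D14, E17.

1, 12, 14, 17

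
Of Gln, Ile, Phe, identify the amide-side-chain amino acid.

Asparagine (N) and glutamine (Q) have uncharged amide side chains.
Of the listed options, only Gln belongs to this group.

Gln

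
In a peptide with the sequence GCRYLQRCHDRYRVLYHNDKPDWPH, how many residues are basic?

8

K, R, and H are the three residues with basic side chains (ε-amine, guanidinium, and imidazole respectively).
Matching residues: R3, R7, H9, R11, R13, H17, K20, H25.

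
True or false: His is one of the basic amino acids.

The basic amino acids are Lys (K), Arg (R), and His (H).
Histidine is in this group.

True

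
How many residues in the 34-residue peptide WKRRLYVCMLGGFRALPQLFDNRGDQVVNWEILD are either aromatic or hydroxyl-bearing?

Aromatic: F, W, Y. Hydroxyl-bearing: S, T, Y.
Aromatic residues here: W1, Y6, F13, F20, W30 (5).
Hydroxyl-bearing residues here: Y6 (1).
Y is in both groups, so the 1 Y residue must not be double-counted.
Total = 5 + 1 − 1 = 5.

5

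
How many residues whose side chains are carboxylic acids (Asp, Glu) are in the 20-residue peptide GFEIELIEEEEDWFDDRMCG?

9

Matching residues: E3, E5, E8, E9, E10, E11, D12, D15, D16.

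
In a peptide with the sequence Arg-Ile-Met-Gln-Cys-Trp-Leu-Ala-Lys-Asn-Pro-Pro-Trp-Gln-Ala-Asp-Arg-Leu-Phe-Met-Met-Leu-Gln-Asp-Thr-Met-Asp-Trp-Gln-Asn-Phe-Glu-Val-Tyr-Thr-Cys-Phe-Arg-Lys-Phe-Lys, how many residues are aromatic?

F, W, and Y each carry an aromatic ring on the side chain.
Matching residues: Trp6, Trp13, Phe19, Trp28, Phe31, Tyr34, Phe37, Phe40.

8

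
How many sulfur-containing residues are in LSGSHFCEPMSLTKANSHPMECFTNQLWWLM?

Only Cys (C) and Met (M) have a sulfur atom in the side chain.
Matching residues: C7, M10, M20, C22, M31.

5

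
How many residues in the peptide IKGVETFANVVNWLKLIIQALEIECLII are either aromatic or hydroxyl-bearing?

3

Aromatic: F, W, Y. Hydroxyl-bearing: S, T, Y.
Aromatic residues here: F7, W13 (2).
Hydroxyl-bearing residues here: T6 (1).
(Y belongs to both groups, but none appear in this sequence.) Total = 2 + 1 = 3.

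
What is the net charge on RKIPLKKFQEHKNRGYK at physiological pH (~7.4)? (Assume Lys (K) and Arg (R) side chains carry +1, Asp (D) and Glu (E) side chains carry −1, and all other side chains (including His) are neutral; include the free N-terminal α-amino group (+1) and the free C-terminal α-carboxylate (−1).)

Positive (K, R): R1, K2, K6, K7, K12, R14, K17 → +7.
Negative (D, E): E10 → −1.
The N-terminus (+1) and C-terminus (−1) cancel.
Net charge = (+7) + (−1) = +6.

+6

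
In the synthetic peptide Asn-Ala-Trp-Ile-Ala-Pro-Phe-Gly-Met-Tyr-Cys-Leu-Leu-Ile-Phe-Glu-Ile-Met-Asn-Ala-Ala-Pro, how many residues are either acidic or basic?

1

Acidic: D, E. Basic: H, K, R.
Acidic residues here: Glu16 (1).
Basic residues here: none (0).
The two groups share no amino acid, so total = 1 + 0 = 1.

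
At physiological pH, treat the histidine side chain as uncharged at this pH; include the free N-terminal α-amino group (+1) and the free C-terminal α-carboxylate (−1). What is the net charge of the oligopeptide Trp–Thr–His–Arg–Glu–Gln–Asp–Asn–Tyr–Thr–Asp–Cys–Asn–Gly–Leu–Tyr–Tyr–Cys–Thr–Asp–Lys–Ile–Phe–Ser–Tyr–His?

At pH ~7.4 the Lys and Arg side chains are protonated (+1), the Asp and Glu side chains are deprotonated (−1), and with His taken as neutral all other side chains carry no charge.
Positive (K, R): Arg4, Lys21 → +2.
Negative (D, E): Glu5, Asp7, Asp11, Asp20 → −4.
The N-terminus (+1) and C-terminus (−1) cancel.
Net charge = (+2) + (−4) = −2.

-2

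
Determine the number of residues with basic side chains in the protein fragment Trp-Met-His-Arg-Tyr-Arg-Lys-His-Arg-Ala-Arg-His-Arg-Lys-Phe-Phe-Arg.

Lysine (K), arginine (R), and histidine (H) have basic, nitrogen-containing side chains.
Matching residues: His3, Arg4, Arg6, Lys7, His8, Arg9, Arg11, His12, Arg13, Lys14, Arg17.

11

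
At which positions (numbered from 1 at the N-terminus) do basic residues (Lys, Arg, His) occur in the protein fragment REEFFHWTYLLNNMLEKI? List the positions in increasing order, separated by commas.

1, 6, 17

Matching residues: R1, H6, K17.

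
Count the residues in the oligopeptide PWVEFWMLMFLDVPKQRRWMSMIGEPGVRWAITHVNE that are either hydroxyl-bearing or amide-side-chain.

4

Hydroxyl-bearing: S, T, Y. Amide-side-chain: N, Q.
Hydroxyl-bearing residues here: S21, T33 (2).
Amide-side-chain residues here: Q16, N36 (2).
The two groups share no amino acid, so total = 2 + 2 = 4.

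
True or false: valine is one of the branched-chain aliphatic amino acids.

True

The BCAAs are Val, Leu, and Ile — aliphatic side chains with a branch point.
Valine is in this group.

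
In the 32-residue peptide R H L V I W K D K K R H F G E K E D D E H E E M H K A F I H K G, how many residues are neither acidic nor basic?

Acidic: D, E. Basic: K, R, H. All other residues are neither.
Matching residues: L3, V4, I5, W6, F13, G14, M24, A27, F28, I29, G32.

11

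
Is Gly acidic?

No

Only D (aspartate) and E (glutamate) carry a side-chain carboxylic acid.
Glycine is not in this group.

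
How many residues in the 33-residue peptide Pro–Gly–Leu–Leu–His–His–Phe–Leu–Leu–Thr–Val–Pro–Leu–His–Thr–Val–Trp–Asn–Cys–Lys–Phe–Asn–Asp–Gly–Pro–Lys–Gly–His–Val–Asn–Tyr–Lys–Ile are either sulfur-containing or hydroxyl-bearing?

Sulfur-containing: C, M. Hydroxyl-bearing: S, T, Y.
Sulfur-containing residues here: Cys19 (1).
Hydroxyl-bearing residues here: Thr10, Thr15, Tyr31 (3).
The two groups share no amino acid, so total = 1 + 3 = 4.

4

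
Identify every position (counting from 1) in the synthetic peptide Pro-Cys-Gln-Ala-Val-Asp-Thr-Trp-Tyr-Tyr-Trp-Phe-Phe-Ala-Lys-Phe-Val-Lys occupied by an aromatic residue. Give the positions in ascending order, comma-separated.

8, 9, 10, 11, 12, 13, 16

F, W, and Y each carry an aromatic ring on the side chain.
Matching residues: Trp8, Tyr9, Tyr10, Trp11, Phe12, Phe13, Phe16.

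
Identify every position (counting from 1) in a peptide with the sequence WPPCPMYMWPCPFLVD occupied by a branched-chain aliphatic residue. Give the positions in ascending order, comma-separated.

Valine (V), leucine (L), and isoleucine (I) are the branched-chain amino acids.
Matching residues: L14, V15.

14, 15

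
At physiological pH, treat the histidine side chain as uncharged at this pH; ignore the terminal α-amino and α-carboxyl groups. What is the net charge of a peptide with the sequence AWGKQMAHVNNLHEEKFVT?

0

Near pH 7.4, K and R contribute +1 each, D and E contribute −1 each, and every other side chain (His included, as stated) is uncharged.
Positive (K, R): K4, K16 → +2.
Negative (D, E): E14, E15 → −2.
Net charge = (+2) + (−2) = 0.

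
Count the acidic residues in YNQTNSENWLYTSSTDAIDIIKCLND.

4

Aspartate (D) and glutamate (E) have carboxylic-acid side chains and are the acidic amino acids.
Matching residues: E7, D16, D19, D26.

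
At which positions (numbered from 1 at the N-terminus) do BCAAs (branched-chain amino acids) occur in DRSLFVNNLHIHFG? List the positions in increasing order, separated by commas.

V, L, and I make up the branched-chain aliphatic group.
Matching residues: L4, V6, L9, I11.

4, 6, 9, 11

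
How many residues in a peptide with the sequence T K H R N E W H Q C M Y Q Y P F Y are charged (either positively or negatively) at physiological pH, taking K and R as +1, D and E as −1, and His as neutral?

Charged side chains at pH ~7.4: K, R (positive); D, E (negative).
Matching residues: K2, R4, E6.

3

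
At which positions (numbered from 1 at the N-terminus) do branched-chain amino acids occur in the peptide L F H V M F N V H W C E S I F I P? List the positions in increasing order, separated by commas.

V, L, and I make up the branched-chain aliphatic group.
Matching residues: L1, V4, V8, I14, I16.

1, 4, 8, 14, 16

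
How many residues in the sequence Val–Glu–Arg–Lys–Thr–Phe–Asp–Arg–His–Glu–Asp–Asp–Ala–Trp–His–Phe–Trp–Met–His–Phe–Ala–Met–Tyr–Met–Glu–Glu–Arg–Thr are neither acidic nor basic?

14

Acidic: D, E. Basic: K, R, H. All other residues are neither.
Matching residues: Val1, Thr5, Phe6, Ala13, Trp14, Phe16, Trp17, Met18, Phe20, Ala21, Met22, Tyr23, Met24, Thr28.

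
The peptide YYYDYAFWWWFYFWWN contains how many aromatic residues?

13

F, W, and Y each carry an aromatic ring on the side chain.
Matching residues: Y1, Y2, Y3, Y5, F7, W8, W9, W10, F11, Y12, F13, W14, W15.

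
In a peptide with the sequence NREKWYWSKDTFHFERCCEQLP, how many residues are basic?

K, R, and H are the three residues with basic side chains (ε-amine, guanidinium, and imidazole respectively).
Matching residues: R2, K4, K9, H13, R16.

5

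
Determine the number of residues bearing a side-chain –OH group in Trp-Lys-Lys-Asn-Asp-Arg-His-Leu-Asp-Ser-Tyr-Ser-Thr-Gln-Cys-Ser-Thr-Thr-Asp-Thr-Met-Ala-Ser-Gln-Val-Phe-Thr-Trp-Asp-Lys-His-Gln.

10

Serine (S), threonine (T), and tyrosine (Y) each carry a hydroxyl group on the side chain.
Matching residues: Ser10, Tyr11, Ser12, Thr13, Ser16, Thr17, Thr18, Thr20, Ser23, Thr27.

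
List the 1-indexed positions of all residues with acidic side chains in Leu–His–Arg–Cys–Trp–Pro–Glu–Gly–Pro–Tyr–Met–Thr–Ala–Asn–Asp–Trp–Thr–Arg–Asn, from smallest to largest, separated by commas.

7, 15

The acidic residues are Asp (D) and Glu (E), whose side chains end in a carboxylate group.
Matching residues: Glu7, Asp15.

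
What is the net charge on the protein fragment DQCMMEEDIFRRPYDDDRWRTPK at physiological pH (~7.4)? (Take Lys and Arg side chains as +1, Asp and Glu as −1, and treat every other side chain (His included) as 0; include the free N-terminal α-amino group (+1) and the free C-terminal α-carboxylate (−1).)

Positive (K, R): R11, R12, R18, R20, K23 → +5.
Negative (D, E): D1, E6, E7, D8, D15, D16, D17 → −7.
The N-terminus (+1) and C-terminus (−1) cancel.
Net charge = (+5) + (−7) = −2.

-2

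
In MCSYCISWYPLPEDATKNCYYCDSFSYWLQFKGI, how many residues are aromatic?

F, W, and Y each carry an aromatic ring on the side chain.
Matching residues: Y4, W8, Y9, Y20, Y21, F25, Y27, W28, F31.

9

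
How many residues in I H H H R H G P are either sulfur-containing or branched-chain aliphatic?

1

Sulfur-containing: C, M. Branched-chain aliphatic: I, L, V.
Sulfur-containing residues here: none (0).
Branched-chain aliphatic residues here: I1 (1).
The two groups share no amino acid, so total = 0 + 1 = 1.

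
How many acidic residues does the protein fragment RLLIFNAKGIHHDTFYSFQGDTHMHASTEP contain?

Aspartate (D) and glutamate (E) have carboxylic-acid side chains and are the acidic amino acids.
Matching residues: D13, D21, E29.

3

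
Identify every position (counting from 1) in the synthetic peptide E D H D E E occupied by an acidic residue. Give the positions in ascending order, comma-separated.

1, 2, 4, 5, 6

Only D (aspartate) and E (glutamate) carry a side-chain carboxylic acid.
Matching residues: E1, D2, D4, E5, E6.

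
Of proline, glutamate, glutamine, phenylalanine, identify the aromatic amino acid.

Phenylalanine (F), tryptophan (W), and tyrosine (Y) have aromatic ring side chains.
Of the listed options, only phenylalanine belongs to this group.

phenylalanine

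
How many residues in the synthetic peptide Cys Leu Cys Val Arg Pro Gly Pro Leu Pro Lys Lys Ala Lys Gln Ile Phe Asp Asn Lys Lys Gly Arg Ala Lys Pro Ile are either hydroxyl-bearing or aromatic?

Hydroxyl-bearing: S, T, Y. Aromatic: F, W, Y.
Hydroxyl-bearing residues here: none (0).
Aromatic residues here: Phe17 (1).
(Y belongs to both groups, but none appear in this sequence.) Total = 0 + 1 = 1.

1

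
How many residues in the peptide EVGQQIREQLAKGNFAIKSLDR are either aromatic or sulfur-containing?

1

Aromatic: F, W, Y. Sulfur-containing: C, M.
Aromatic residues here: F15 (1).
Sulfur-containing residues here: none (0).
The two groups share no amino acid, so total = 1 + 0 = 1.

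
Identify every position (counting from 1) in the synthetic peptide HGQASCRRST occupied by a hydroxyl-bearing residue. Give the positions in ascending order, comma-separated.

Serine (S), threonine (T), and tyrosine (Y) each carry a hydroxyl group on the side chain.
Matching residues: S5, S9, T10.

5, 9, 10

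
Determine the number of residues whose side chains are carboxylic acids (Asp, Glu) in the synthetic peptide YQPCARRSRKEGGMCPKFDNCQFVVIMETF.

Matching residues: E11, D19, E28.

3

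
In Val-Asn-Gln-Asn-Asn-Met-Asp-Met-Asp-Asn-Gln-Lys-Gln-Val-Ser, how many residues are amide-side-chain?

Only N (asparagine) and Q (glutamine) carry a side-chain carboxamide.
Matching residues: Asn2, Gln3, Asn4, Asn5, Asn10, Gln11, Gln13.

7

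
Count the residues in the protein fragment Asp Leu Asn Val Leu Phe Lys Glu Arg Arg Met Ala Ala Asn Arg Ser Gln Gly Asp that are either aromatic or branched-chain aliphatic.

4

Aromatic: F, W, Y. Branched-chain aliphatic: I, L, V.
Aromatic residues here: Phe6 (1).
Branched-chain aliphatic residues here: Leu2, Val4, Leu5 (3).
The two groups share no amino acid, so total = 1 + 3 = 4.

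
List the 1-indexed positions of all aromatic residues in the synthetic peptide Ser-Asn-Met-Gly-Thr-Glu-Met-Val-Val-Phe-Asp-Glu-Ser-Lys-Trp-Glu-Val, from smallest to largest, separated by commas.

10, 15

The aromatic amino acids are Phe (F, benzyl), Trp (W, indole), and Tyr (Y, phenol).
Matching residues: Phe10, Trp15.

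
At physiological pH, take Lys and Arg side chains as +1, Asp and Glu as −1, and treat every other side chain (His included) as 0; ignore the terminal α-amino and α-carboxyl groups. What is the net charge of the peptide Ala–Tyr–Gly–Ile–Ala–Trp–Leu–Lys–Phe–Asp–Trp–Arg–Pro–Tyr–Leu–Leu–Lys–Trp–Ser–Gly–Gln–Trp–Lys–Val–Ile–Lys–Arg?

Positive (K, R): Lys8, Arg12, Lys17, Lys23, Lys26, Arg27 → +6.
Negative (D, E): Asp10 → −1.
Net charge = (+6) + (−1) = +5.

+5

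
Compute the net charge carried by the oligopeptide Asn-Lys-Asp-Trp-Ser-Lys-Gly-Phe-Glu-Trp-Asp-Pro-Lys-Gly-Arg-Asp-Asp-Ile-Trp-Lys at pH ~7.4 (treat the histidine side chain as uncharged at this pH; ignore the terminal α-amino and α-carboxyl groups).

The side chains ionized at physiological pH are Lys/Arg (+1) and Asp/Glu (−1); with His treated as neutral, nothing else contributes.
Positive (K, R): Lys2, Lys6, Lys13, Arg15, Lys20 → +5.
Negative (D, E): Asp3, Glu9, Asp11, Asp16, Asp17 → −5.
Net charge = (+5) + (−5) = 0.

0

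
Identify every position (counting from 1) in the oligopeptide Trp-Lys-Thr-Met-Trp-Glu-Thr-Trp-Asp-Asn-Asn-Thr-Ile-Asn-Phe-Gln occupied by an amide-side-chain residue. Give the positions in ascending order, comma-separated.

The amide-side-chain residues are Asn (N) and Gln (Q).
Matching residues: Asn10, Asn11, Asn14, Gln16.

10, 11, 14, 16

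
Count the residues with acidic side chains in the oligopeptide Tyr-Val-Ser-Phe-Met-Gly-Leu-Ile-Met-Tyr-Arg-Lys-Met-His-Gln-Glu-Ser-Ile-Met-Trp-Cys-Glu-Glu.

3

The acidic residues are Asp (D) and Glu (E), whose side chains end in a carboxylate group.
Matching residues: Glu16, Glu22, Glu23.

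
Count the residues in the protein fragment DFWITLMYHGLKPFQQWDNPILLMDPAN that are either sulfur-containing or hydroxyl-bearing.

4

Sulfur-containing: C, M. Hydroxyl-bearing: S, T, Y.
Sulfur-containing residues here: M7, M24 (2).
Hydroxyl-bearing residues here: T5, Y8 (2).
The two groups share no amino acid, so total = 2 + 2 = 4.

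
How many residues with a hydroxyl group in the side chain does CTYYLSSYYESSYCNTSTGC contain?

13

S, T, and Y are the three residues with a side-chain hydroxyl.
Matching residues: T2, Y3, Y4, S6, S7, Y8, Y9, S11, S12, Y13, T16, S17, T18.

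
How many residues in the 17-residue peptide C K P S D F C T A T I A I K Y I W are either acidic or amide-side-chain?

1

Acidic: D, E. Amide-side-chain: N, Q.
Acidic residues here: D5 (1).
Amide-side-chain residues here: none (0).
The two groups share no amino acid, so total = 1 + 0 = 1.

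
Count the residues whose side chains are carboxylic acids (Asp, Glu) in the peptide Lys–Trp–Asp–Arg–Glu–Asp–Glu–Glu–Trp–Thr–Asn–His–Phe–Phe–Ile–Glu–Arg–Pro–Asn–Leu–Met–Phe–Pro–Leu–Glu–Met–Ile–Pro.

7

Matching residues: Asp3, Glu5, Asp6, Glu7, Glu8, Glu16, Glu25.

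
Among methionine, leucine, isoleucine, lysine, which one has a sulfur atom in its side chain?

Cysteine (C, thiol) and methionine (M, thioether) are the two sulfur-containing amino acids.
Of the listed options, only methionine belongs to this group.

methionine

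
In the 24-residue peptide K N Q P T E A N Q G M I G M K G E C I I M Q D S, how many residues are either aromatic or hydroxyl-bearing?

Aromatic: F, W, Y. Hydroxyl-bearing: S, T, Y.
Aromatic residues here: none (0).
Hydroxyl-bearing residues here: T5, S24 (2).
(Y belongs to both groups, but none appear in this sequence.) Total = 0 + 2 = 2.

2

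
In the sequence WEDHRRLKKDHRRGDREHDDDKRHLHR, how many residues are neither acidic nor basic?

4

Acidic: D, E. Basic: K, R, H. All other residues are neither.
Matching residues: W1, L7, G14, L25.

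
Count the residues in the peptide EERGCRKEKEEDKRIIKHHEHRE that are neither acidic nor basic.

Acidic: D, E. Basic: K, R, H. All other residues are neither.
Matching residues: G4, C5, I15, I16.

4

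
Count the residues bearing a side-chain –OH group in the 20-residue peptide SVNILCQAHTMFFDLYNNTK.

S, T, and Y are the three residues with a side-chain hydroxyl.
Matching residues: S1, T10, Y16, T19.

4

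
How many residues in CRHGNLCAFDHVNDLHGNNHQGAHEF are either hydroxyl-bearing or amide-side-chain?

Hydroxyl-bearing: S, T, Y. Amide-side-chain: N, Q.
Hydroxyl-bearing residues here: none (0).
Amide-side-chain residues here: N5, N13, N18, N19, Q21 (5).
The two groups share no amino acid, so total = 0 + 5 = 5.

5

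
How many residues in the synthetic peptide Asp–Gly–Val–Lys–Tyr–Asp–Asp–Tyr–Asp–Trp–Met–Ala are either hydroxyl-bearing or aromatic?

Hydroxyl-bearing: S, T, Y. Aromatic: F, W, Y.
Hydroxyl-bearing residues here: Tyr5, Tyr8 (2).
Aromatic residues here: Tyr5, Tyr8, Trp10 (3).
Y is in both groups, so the 2 Y residues must not be double-counted.
Total = 2 + 3 − 2 = 3.

3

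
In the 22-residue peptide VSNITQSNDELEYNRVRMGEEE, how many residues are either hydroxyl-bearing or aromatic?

Hydroxyl-bearing: S, T, Y. Aromatic: F, W, Y.
Hydroxyl-bearing residues here: S2, T5, S7, Y13 (4).
Aromatic residues here: Y13 (1).
Y is in both groups, so the 1 Y residue must not be double-counted.
Total = 4 + 1 − 1 = 4.

4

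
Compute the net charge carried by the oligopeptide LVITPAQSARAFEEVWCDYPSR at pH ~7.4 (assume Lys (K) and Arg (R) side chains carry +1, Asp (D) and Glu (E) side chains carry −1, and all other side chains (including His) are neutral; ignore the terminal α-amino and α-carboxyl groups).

Positive (K, R): R10, R22 → +2.
Negative (D, E): E13, E14, D18 → −3.
Net charge = (+2) + (−3) = −1.

-1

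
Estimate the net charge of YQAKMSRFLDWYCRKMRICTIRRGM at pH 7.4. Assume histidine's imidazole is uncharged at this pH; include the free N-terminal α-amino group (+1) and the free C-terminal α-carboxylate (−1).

+6

At pH ~7.4 the Lys and Arg side chains are protonated (+1), the Asp and Glu side chains are deprotonated (−1), and with His taken as neutral all other side chains carry no charge.
Positive (K, R): K4, R7, R14, K15, R17, R22, R23 → +7.
Negative (D, E): D10 → −1.
The N-terminus (+1) and C-terminus (−1) cancel.
Net charge = (+7) + (−1) = +6.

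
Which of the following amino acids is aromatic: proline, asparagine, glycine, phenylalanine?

phenylalanine

F, W, and Y each carry an aromatic ring on the side chain.
Of the listed options, only phenylalanine belongs to this group.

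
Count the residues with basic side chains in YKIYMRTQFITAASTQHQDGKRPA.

5

Lysine (K), arginine (R), and histidine (H) have basic, nitrogen-containing side chains.
Matching residues: K2, R6, H17, K21, R22.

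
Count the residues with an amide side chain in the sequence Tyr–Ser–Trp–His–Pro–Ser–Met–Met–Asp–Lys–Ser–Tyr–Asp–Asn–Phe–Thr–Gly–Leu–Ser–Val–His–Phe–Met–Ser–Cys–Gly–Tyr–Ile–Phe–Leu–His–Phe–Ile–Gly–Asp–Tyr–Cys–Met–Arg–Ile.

1

The amide-side-chain residues are Asn (N) and Gln (Q).
Matching residues: Asn14.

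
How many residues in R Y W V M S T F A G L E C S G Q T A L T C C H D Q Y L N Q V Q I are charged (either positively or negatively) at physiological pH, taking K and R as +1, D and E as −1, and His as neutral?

Charged side chains at pH ~7.4: K, R (positive); D, E (negative).
Matching residues: R1, E12, D24.

3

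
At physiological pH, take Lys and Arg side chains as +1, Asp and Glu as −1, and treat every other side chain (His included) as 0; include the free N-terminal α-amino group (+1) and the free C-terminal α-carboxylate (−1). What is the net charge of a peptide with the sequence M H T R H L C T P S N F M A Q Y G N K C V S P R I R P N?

+4

Positive (K, R): R4, K19, R24, R26 → +4.
Negative (D, E): none → −0.
The N-terminus (+1) and C-terminus (−1) cancel.
Net charge = (+4) + (−0) = +4.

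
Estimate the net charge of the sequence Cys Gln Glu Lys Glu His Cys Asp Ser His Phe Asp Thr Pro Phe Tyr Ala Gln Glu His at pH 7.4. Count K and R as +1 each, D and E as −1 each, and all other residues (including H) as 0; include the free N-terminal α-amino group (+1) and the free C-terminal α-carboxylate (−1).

Positive (K, R): Lys4 → +1.
Negative (D, E): Glu3, Glu5, Asp8, Asp12, Glu19 → −5.
The N-terminus (+1) and C-terminus (−1) cancel.
Net charge = (+1) + (−5) = −4.

-4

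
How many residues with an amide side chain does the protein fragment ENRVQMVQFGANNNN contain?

The amide-side-chain residues are Asn (N) and Gln (Q).
Matching residues: N2, Q5, Q8, N12, N13, N14, N15.

7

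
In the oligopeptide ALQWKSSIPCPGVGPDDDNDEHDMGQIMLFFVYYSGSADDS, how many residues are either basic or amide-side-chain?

Basic: H, K, R. Amide-side-chain: N, Q.
Basic residues here: K5, H22 (2).
Amide-side-chain residues here: Q3, N19, Q26 (3).
The two groups share no amino acid, so total = 2 + 3 = 5.

5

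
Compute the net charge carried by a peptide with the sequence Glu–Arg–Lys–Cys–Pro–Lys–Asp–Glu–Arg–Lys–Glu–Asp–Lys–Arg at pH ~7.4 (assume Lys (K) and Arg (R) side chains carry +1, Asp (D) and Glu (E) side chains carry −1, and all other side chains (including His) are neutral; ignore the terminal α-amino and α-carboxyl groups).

Positive (K, R): Arg2, Lys3, Lys6, Arg9, Lys10, Lys13, Arg14 → +7.
Negative (D, E): Glu1, Asp7, Glu8, Glu11, Asp12 → −5.
Net charge = (+7) + (−5) = +2.

+2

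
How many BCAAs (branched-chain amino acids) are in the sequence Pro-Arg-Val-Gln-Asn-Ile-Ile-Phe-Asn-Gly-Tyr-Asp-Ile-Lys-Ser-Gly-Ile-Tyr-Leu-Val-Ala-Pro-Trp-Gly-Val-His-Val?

9

The BCAAs are Val, Leu, and Ile — aliphatic side chains with a branch point.
Matching residues: Val3, Ile6, Ile7, Ile13, Ile17, Leu19, Val20, Val25, Val27.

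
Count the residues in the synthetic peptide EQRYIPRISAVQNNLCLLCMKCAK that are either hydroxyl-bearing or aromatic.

Hydroxyl-bearing: S, T, Y. Aromatic: F, W, Y.
Hydroxyl-bearing residues here: Y4, S9 (2).
Aromatic residues here: Y4 (1).
Y is in both groups, so the 1 Y residue must not be double-counted.
Total = 2 + 1 − 1 = 2.

2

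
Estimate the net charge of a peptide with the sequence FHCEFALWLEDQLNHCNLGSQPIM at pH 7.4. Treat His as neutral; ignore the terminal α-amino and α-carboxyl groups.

Near pH 7.4, K and R contribute +1 each, D and E contribute −1 each, and every other side chain (His included, as stated) is uncharged.
Positive (K, R): none → +0.
Negative (D, E): E4, E10, D11 → −3.
Net charge = (+0) + (−3) = −3.

-3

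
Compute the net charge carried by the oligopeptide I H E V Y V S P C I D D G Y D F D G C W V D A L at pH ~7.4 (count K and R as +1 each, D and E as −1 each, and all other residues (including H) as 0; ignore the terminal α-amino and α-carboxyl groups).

-6

Positive (K, R): none → +0.
Negative (D, E): E3, D11, D12, D15, D17, D22 → −6.
Net charge = (+0) + (−6) = −6.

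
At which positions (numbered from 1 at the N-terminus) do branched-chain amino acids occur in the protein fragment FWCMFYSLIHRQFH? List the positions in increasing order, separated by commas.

8, 9

Valine (V), leucine (L), and isoleucine (I) are the branched-chain amino acids.
Matching residues: L8, I9.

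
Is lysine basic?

Yes

The basic amino acids are Lys (K), Arg (R), and His (H).
Lysine is in this group.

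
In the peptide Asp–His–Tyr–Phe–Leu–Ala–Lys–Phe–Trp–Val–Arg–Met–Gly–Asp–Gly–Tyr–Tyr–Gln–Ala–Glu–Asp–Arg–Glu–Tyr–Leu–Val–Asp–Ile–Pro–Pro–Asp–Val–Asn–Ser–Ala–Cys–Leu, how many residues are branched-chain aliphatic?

V, L, and I make up the branched-chain aliphatic group.
Matching residues: Leu5, Val10, Leu25, Val26, Ile28, Val32, Leu37.

7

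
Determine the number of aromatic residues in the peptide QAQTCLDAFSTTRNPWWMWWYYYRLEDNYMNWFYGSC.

12

Phenylalanine (F), tryptophan (W), and tyrosine (Y) have aromatic ring side chains.
Matching residues: F9, W16, W17, W19, W20, Y21, Y22, Y23, Y29, W32, F33, Y34.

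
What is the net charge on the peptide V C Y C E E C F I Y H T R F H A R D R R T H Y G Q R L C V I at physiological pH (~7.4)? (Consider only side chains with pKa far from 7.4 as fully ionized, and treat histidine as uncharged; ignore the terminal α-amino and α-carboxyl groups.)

+2

The side chains ionized at physiological pH are Lys/Arg (+1) and Asp/Glu (−1); with His treated as neutral, nothing else contributes.
Positive (K, R): R13, R17, R19, R20, R26 → +5.
Negative (D, E): E5, E6, D18 → −3.
Net charge = (+5) + (−3) = +2.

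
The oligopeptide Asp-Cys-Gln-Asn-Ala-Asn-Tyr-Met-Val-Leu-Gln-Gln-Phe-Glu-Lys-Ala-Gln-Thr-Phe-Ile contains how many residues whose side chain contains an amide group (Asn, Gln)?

Matching residues: Gln3, Asn4, Asn6, Gln11, Gln12, Gln17.

6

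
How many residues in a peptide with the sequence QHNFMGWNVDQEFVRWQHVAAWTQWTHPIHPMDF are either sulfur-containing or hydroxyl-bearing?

Sulfur-containing: C, M. Hydroxyl-bearing: S, T, Y.
Sulfur-containing residues here: M5, M32 (2).
Hydroxyl-bearing residues here: T23, T26 (2).
The two groups share no amino acid, so total = 2 + 2 = 4.

4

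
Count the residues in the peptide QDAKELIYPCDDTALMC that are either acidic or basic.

5

Acidic: D, E. Basic: H, K, R.
Acidic residues here: D2, E5, D11, D12 (4).
Basic residues here: K4 (1).
The two groups share no amino acid, so total = 4 + 1 = 5.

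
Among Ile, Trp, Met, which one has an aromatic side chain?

Phenylalanine (F), tryptophan (W), and tyrosine (Y) have aromatic ring side chains.
Of the listed options, only Trp belongs to this group.

Trp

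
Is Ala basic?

No

Lysine (K), arginine (R), and histidine (H) have basic, nitrogen-containing side chains.
Alanine is not in this group.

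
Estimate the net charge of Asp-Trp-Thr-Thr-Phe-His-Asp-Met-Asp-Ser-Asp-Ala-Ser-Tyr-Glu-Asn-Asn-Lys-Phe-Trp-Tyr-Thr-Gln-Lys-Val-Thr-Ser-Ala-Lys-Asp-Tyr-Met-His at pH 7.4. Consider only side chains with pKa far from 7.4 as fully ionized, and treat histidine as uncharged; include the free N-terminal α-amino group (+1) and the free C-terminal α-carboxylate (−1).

Near pH 7.4, K and R contribute +1 each, D and E contribute −1 each, and every other side chain (His included, as stated) is uncharged.
Positive (K, R): Lys18, Lys24, Lys29 → +3.
Negative (D, E): Asp1, Asp7, Asp9, Asp11, Glu15, Asp30 → −6.
The N-terminus (+1) and C-terminus (−1) cancel.
Net charge = (+3) + (−6) = −3.

-3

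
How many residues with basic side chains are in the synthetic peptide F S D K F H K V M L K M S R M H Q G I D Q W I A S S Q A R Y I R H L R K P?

K, R, and H are the three residues with basic side chains (ε-amine, guanidinium, and imidazole respectively).
Matching residues: K4, H6, K7, K11, R14, H16, R29, R32, H33, R35, K36.

11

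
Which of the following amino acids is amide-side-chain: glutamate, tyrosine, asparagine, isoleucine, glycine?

asparagine

Asparagine (N) and glutamine (Q) have uncharged amide side chains.
Of the listed options, only asparagine belongs to this group.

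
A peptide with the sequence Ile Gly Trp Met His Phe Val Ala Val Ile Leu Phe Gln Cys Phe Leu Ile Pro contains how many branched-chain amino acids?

Valine (V), leucine (L), and isoleucine (I) are the branched-chain amino acids.
Matching residues: Ile1, Val7, Val9, Ile10, Leu11, Leu16, Ile17.

7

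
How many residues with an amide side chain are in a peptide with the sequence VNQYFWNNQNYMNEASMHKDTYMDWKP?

7

Only N (asparagine) and Q (glutamine) carry a side-chain carboxamide.
Matching residues: N2, Q3, N7, N8, Q9, N10, N13.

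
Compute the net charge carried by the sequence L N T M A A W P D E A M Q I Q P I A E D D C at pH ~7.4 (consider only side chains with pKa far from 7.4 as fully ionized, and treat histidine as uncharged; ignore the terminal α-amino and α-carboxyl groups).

Near pH 7.4, K and R contribute +1 each, D and E contribute −1 each, and every other side chain (His included, as stated) is uncharged.
Positive (K, R): none → +0.
Negative (D, E): D9, E10, E19, D20, D21 → −5.
Net charge = (+0) + (−5) = −5.

-5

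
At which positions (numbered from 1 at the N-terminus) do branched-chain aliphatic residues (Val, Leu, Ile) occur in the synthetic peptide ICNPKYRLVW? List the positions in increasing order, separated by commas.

Matching residues: I1, L8, V9.

1, 8, 9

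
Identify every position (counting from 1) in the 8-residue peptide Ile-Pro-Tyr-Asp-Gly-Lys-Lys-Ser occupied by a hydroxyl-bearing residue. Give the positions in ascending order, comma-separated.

3, 8

Serine (S), threonine (T), and tyrosine (Y) each carry a hydroxyl group on the side chain.
Matching residues: Tyr3, Ser8.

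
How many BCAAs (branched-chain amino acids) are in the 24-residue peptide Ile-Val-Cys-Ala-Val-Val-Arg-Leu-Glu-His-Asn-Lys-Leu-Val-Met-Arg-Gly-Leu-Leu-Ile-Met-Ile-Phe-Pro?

11

The BCAAs are Val, Leu, and Ile — aliphatic side chains with a branch point.
Matching residues: Ile1, Val2, Val5, Val6, Leu8, Leu13, Val14, Leu18, Leu19, Ile20, Ile22.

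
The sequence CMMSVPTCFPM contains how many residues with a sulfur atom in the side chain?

5

The sulfur-bearing residues are cysteine (–SH) and methionine (–S–CH₃).
Matching residues: C1, M2, M3, C8, M11.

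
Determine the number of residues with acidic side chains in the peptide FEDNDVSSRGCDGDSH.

Aspartate (D) and glutamate (E) have carboxylic-acid side chains and are the acidic amino acids.
Matching residues: E2, D3, D5, D12, D14.

5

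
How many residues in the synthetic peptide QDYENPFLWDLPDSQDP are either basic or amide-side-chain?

Basic: H, K, R. Amide-side-chain: N, Q.
Basic residues here: none (0).
Amide-side-chain residues here: Q1, N5, Q15 (3).
The two groups share no amino acid, so total = 0 + 3 = 3.

3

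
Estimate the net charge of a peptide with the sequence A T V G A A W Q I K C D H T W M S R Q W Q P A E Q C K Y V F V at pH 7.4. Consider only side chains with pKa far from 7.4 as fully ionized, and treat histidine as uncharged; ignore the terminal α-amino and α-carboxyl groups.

+1

Near pH 7.4, K and R contribute +1 each, D and E contribute −1 each, and every other side chain (His included, as stated) is uncharged.
Positive (K, R): K10, R18, K27 → +3.
Negative (D, E): D12, E24 → −2.
Net charge = (+3) + (−2) = +1.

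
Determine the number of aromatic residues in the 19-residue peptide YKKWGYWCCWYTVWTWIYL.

The aromatic amino acids are Phe (F, benzyl), Trp (W, indole), and Tyr (Y, phenol).
Matching residues: Y1, W4, Y6, W7, W10, Y11, W14, W16, Y18.

9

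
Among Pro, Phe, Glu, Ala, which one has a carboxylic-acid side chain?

Glu

The acidic residues are Asp (D) and Glu (E), whose side chains end in a carboxylate group.
Of the listed options, only Glu belongs to this group.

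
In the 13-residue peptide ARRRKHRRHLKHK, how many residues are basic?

11

K, R, and H are the three residues with basic side chains (ε-amine, guanidinium, and imidazole respectively).
Matching residues: R2, R3, R4, K5, H6, R7, R8, H9, K11, H12, K13.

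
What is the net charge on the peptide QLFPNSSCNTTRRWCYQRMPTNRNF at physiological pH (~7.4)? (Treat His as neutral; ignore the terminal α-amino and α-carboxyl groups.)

Near pH 7.4, K and R contribute +1 each, D and E contribute −1 each, and every other side chain (His included, as stated) is uncharged.
Positive (K, R): R12, R13, R18, R23 → +4.
Negative (D, E): none → −0.
Net charge = (+4) + (−0) = +4.

+4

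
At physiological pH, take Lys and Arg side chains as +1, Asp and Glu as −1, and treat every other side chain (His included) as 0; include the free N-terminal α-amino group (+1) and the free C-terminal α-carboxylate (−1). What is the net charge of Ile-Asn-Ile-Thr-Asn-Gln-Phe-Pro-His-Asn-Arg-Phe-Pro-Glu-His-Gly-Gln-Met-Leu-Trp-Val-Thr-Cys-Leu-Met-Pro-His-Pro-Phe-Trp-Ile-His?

0

Positive (K, R): Arg11 → +1.
Negative (D, E): Glu14 → −1.
The N-terminus (+1) and C-terminus (−1) cancel.
Net charge = (+1) + (−1) = 0.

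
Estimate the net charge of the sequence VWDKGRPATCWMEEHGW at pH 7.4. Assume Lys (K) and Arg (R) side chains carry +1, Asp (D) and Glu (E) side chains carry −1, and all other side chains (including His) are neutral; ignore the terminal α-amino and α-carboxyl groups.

-1

Positive (K, R): K4, R6 → +2.
Negative (D, E): D3, E13, E14 → −3.
Net charge = (+2) + (−3) = −1.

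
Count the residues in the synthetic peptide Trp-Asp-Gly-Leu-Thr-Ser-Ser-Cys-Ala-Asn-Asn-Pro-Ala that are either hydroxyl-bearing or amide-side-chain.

5

Hydroxyl-bearing: S, T, Y. Amide-side-chain: N, Q.
Hydroxyl-bearing residues here: Thr5, Ser6, Ser7 (3).
Amide-side-chain residues here: Asn10, Asn11 (2).
The two groups share no amino acid, so total = 3 + 2 = 5.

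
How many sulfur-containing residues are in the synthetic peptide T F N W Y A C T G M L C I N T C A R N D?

The sulfur-bearing residues are cysteine (–SH) and methionine (–S–CH₃).
Matching residues: C7, M10, C12, C16.

4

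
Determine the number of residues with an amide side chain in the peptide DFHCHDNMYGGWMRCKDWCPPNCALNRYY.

Asparagine (N) and glutamine (Q) have uncharged amide side chains.
Matching residues: N7, N22, N26.

3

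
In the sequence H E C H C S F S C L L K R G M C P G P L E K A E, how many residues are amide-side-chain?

Only N (asparagine) and Q (glutamine) carry a side-chain carboxamide.
None of the 24 residues belong to this group.

0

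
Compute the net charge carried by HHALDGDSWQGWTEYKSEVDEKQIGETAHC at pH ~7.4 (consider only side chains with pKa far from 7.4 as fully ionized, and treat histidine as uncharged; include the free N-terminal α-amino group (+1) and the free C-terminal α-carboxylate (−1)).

-5

At pH ~7.4 the Lys and Arg side chains are protonated (+1), the Asp and Glu side chains are deprotonated (−1), and with His taken as neutral all other side chains carry no charge.
Positive (K, R): K16, K22 → +2.
Negative (D, E): D5, D7, E14, E18, D20, E21, E26 → −7.
The N-terminus (+1) and C-terminus (−1) cancel.
Net charge = (+2) + (−7) = −5.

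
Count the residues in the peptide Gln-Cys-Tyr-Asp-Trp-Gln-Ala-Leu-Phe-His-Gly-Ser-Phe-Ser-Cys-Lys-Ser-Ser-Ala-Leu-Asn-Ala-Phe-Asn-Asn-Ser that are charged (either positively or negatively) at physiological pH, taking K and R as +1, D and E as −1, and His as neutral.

2

Charged side chains at pH ~7.4: K, R (positive); D, E (negative).
Matching residues: Asp4, Lys16.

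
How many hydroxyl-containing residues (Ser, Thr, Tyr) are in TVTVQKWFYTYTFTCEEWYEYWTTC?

Matching residues: T1, T3, Y9, T10, Y11, T12, T14, Y19, Y21, T23, T24.

11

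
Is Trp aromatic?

Yes

F, W, and Y each carry an aromatic ring on the side chain.
Tryptophan is in this group.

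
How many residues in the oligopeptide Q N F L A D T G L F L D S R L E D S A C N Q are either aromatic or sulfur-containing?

3

Aromatic: F, W, Y. Sulfur-containing: C, M.
Aromatic residues here: F3, F10 (2).
Sulfur-containing residues here: C20 (1).
The two groups share no amino acid, so total = 2 + 1 = 3.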